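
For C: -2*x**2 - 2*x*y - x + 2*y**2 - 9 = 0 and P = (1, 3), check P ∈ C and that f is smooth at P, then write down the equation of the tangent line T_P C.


Tangent line at P: -11*x + 10*y - 19 = 0.

Step 1: f(1, 3) = 0, so P lies on C.
Step 2: partial derivatives
  f_x(x, y) = -4*x - 2*y - 1, f_y(x, y) = -2*x + 4*y.
  f_x(P) = -11, f_y(P) = 10 (gradient nonzero, so P is smooth).
Step 3: tangent line at P: -11·(x − 1) + 10·(y − 3) = 0.
Expanding: -11*x + 10*y - 19 = 0.


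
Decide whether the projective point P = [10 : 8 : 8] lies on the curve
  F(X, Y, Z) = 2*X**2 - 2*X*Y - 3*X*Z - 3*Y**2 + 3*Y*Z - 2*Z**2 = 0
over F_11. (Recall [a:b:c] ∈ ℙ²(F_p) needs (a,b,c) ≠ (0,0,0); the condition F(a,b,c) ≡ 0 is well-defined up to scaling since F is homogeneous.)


F(10,8,8) ≡ 2 (mod 11); P is NOT on the curve.

Evaluate F(10, 8, 8) term-by-term (mod 11).
  2*X**2 ↦ 2·100·1·1 = 200
  -2*X*Y ↦ -2·10·8·1 = -160
  -3*X*Z ↦ -3·10·1·8 = -240
  -3*Y**2 ↦ -3·1·64·1 = -192
  3*Y*Z ↦ 3·1·8·8 = 192
  -2*Z**2 ↦ -2·1·1·64 = -128
Sum: F(10, 8, 8) = (200) + (-160) + (-240) + (-192) + (192) + (-128) = -328.
Reducing mod 11: -328 ≡ 2 (mod 11).
Since F(a, b, c) ≡ 2 ≠ 0 (mod 11), P does NOT lie on the curve.


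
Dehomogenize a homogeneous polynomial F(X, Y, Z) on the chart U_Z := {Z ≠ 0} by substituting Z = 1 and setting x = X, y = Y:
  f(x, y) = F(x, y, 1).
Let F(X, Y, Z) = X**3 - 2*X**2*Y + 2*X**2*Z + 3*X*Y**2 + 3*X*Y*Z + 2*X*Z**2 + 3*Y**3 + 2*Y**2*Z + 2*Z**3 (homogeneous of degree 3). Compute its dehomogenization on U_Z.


f(x, y) = x**3 - 2*x**2*y + 2*x**2 + 3*x*y**2 + 3*x*y + 2*x + 3*y**3 + 2*y**2 + 2

On U_Z we set Z = 1. Each monomial c·X^i·Y^j·Z^k in F becomes c·x^i·y^j·1^k = c·x^i·y^j.
Substituting Z = 1: F(X, Y, 1) = x**3 - 2*x**2*y + 2*x**2 + 3*x*y**2 + 3*x*y + 2*x + 3*y**3 + 2*y**2 + 2.
Note: deg(f) ≤ deg(F) = 3; strict inequality happens when F is divisible by Z (lost terms).


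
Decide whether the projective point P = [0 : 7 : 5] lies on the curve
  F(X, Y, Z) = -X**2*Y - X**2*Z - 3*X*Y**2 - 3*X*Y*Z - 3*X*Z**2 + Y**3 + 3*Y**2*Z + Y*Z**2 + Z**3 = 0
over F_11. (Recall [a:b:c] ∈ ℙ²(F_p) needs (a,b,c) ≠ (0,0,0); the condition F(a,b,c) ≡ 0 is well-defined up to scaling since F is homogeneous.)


F(0,7,5) ≡ 3 (mod 11); P is NOT on the curve.

Evaluate F(0, 7, 5) term-by-term (mod 11).
  -X**2*Y ↦ -1·0·7·1 = 0
  -X**2*Z ↦ -1·0·1·5 = 0
  -3*X*Y**2 ↦ -3·0·49·1 = 0
  -3*X*Y*Z ↦ -3·0·7·5 = 0
  -3*X*Z**2 ↦ -3·0·1·25 = 0
  Y**3 ↦ 1·1·343·1 = 343
  3*Y**2*Z ↦ 3·1·49·5 = 735
  Y*Z**2 ↦ 1·1·7·25 = 175
  Z**3 ↦ 1·1·1·125 = 125
Sum: F(0, 7, 5) = (0) + (0) + (0) + (0) + (0) + (343) + (735) + (175) + (125) = 1378.
Reducing mod 11: 1378 ≡ 3 (mod 11).
Since F(a, b, c) ≡ 3 ≠ 0 (mod 11), P does NOT lie on the curve.


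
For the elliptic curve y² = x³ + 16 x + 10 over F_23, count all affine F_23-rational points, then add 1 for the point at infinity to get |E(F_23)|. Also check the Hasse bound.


Affine points = {(1, 2), (1, 21), (2, 2), (2, 21), (3, 4), (3, 19), (4, 0), (5, 10), (5, 13), (6, 0), (8, 11), (8, 12), (9, 3), (9, 20), (13, 0), (18, 9), (18, 14), (20, 2), (20, 21), (21, 4), (21, 19), (22, 4), (22, 19)}; affine count = 23; |E(F_23)| = 24.

Discriminant check: Δ ∝ 4a³ + 27b² = 4·16³ + 27·10² = 4·4096 + 27·100 ≡ 17 (mod 23). Nonzero ⇒ E is nonsingular.
For each x ∈ F_23, compute rhs = x³ + 16·x + 10 mod 23, then count y ∈ F_23 with y² ≡ rhs.
  x = 0: rhs = 10, matching y values: none (0 points).
  x = 1: rhs = 4, matching y values: 2, 21 (2 points).
  x = 2: rhs = 4, matching y values: 2, 21 (2 points).
  x = 3: rhs = 16, matching y values: 4, 19 (2 points).
  x = 4: rhs = 0, matching y values: 0 (1 points).
  x = 5: rhs = 8, matching y values: 10, 13 (2 points).
  x = 6: rhs = 0, matching y values: 0 (1 points).
  x = 7: rhs = 5, matching y values: none (0 points).
  x = 8: rhs = 6, matching y values: 11, 12 (2 points).
  x = 9: rhs = 9, matching y values: 3, 20 (2 points).
  x = 10: rhs = 20, matching y values: none (0 points).
  x = 11: rhs = 22, matching y values: none (0 points).
  x = 12: rhs = 21, matching y values: none (0 points).
  x = 13: rhs = 0, matching y values: 0 (1 points).
  x = 14: rhs = 11, matching y values: none (0 points).
  x = 15: rhs = 14, matching y values: none (0 points).
  x = 16: rhs = 15, matching y values: none (0 points).
  x = 17: rhs = 20, matching y values: none (0 points).
  x = 18: rhs = 12, matching y values: 9, 14 (2 points).
  x = 19: rhs = 20, matching y values: none (0 points).
  x = 20: rhs = 4, matching y values: 2, 21 (2 points).
  x = 21: rhs = 16, matching y values: 4, 19 (2 points).
  x = 22: rhs = 16, matching y values: 4, 19 (2 points).
Total affine count: 23.
Full point count |E(F_23)| = 23 + 1 = 24.
Hasse bound: |24 − (23+1)| = |0| = 0 ≤ 2√23 ≈ 9.5917 ✓.


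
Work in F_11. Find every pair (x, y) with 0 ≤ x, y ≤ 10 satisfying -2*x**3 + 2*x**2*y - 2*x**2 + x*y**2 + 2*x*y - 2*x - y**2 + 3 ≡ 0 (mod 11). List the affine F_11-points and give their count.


Affine F_11-points: {(0, 5), (0, 6), (1, 9), (4, 0), (4, 5), (5, 8), (5, 10), (9, 2), (9, 3)}; count = 9.

For each of the 121 pairs (x, y) ∈ F_11², evaluate f(x, y) mod 11. Record the zeros.
  x = 0: [0↦3, 1↦2, 2↦10, 3↦5, 4↦9, 5↦0, 6↦0, 7↦9, 8↦5, 9↦10, 10↦2]  zeros at y ∈ {5, 6}
  x = 1: [0↦8, 1↦1, 2↦5, 3↦9, 4↦2, 5↦6, 6↦10, 7↦3, 8↦7, 9↦0, 10↦4]  zeros at y ∈ {9}
  x = 2: [0↦8, 1↦10, 2↦3, 3↦9, 4↦6, 5↦5, 6↦6, 7↦9, 8↦3, 9↦10, 10↦8]  zeros at y ∈ ∅
  x = 3: [0↦2, 1↦6, 2↦3, 3↦4, 4↦9, 5↦7, 6↦9, 7↦4, 8↦3, 9↦6, 10↦2]  zeros at y ∈ ∅
  x = 4: [0↦0, 1↦10, 2↦4, 3↦4, 4↦10, 5↦0, 6↦7, 7↦9, 8↦6, 9↦9, 10↦7]  zeros at y ∈ {0, 5}
  x = 5: [0↦1, 1↦10, 2↦5, 3↦8, 4↦8, 5↦5, 6↦10, 7↦1, 8↦0, 9↦7, 10↦0]  zeros at y ∈ {8, 10}
  x = 6: [0↦4, 1↦5, 2↦5, 3↦4, 4↦2, 5↦10, 6↦6, 7↦1, 8↦6, 9↦10, 10↦2]  zeros at y ∈ ∅
  x = 7: [0↦8, 1↦5, 2↦3, 3↦2, 4↦2, 5↦3, 6↦5, 7↦8, 8↦1, 9↦6, 10↦1]  zeros at y ∈ ∅
  x = 8: [0↦1, 1↦9, 2↦9, 3↦1, 4↦7, 5↦5, 6↦6, 7↦10, 8↦6, 9↦5, 10↦7]  zeros at y ∈ ∅
  x = 9: [0↦4, 1↦5, 2↦0, 3↦0, 4↦5, 5↦4, 6↦8, 7↦6, 8↦9, 9↦6, 10↦8]  zeros at y ∈ {2, 3}
  x = 10: [0↦5, 1↦3, 2↦8, 3↦9, 4↦6, 5↦10, 6↦10, 7↦6, 8↦9, 9↦8, 10↦3]  zeros at y ∈ ∅
Collecting zeros: affine points = {(0, 5), (0, 6), (1, 9), (4, 0), (4, 5), (5, 8), (5, 10), (9, 2), (9, 3)}.
Total count |C(F_11)_aff| = 9.


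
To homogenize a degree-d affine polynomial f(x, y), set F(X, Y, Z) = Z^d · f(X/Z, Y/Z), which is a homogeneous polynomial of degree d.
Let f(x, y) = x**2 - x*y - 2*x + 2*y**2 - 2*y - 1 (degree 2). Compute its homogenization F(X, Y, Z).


F(X, Y, Z) = X**2 - X*Y - 2*X*Z + 2*Y**2 - 2*Y*Z - Z**2

deg(f) = 2.
Substitute x = X/Z, y = Y/Z into f, then multiply by Z^2.
  monomial 1·x^2·y^0 ↦ 1·X^2·Y^0·Z^0.
  monomial -1·x^1·y^1 ↦ -1·X^1·Y^1·Z^0.
  monomial -2·x^1·y^0 ↦ -2·X^1·Y^0·Z^1.
  monomial 2·x^0·y^2 ↦ 2·X^0·Y^2·Z^0.
  monomial -2·x^0·y^1 ↦ -2·X^0·Y^1·Z^1.
  monomial -1·x^0·y^0 ↦ -1·X^0·Y^0·Z^2.
Collecting: F(X, Y, Z) = X**2 - X*Y - 2*X*Z + 2*Y**2 - 2*Y*Z - Z**2.


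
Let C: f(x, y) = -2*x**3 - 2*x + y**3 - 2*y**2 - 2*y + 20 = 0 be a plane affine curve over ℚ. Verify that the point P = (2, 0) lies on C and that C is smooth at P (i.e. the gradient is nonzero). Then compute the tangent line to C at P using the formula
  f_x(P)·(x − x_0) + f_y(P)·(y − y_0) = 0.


Tangent line at P: -26*x - 2*y + 52 = 0.

Step 1: f(2, 0) = 0, so P lies on C.
Step 2: partial derivatives
  f_x(x, y) = -6*x**2 - 2, f_y(x, y) = 3*y**2 - 4*y - 2.
  f_x(P) = -26, f_y(P) = -2 (gradient nonzero, so P is smooth).
Step 3: tangent line at P: -26·(x − 2) + -2·(y − 0) = 0.
Expanding: -26*x - 2*y + 52 = 0.


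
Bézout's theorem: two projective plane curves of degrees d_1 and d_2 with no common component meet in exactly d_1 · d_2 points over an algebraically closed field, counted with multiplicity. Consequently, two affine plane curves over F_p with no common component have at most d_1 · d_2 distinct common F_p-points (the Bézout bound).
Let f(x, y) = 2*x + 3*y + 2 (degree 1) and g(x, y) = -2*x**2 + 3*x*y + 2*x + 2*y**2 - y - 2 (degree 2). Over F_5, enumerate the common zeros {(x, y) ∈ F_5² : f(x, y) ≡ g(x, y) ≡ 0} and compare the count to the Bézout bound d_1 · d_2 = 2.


Common zeros: {(1, 2), (3, 4)}; count = 2; Bézout bound = 2.

deg(f) = 1, deg(g) = 2, so Bézout bound = 2.
Scan x ∈ F_5. For each x, list the y ∈ F_5 with f(x, y) ≡ 0 and those with g(x, y) ≡ 0 (mod 5); the common zeros in that column are the intersection.
  x = 0: f ≡ 0 at y ∈ {1}; g ≡ 0 at y ∈ ∅; common: ∅.
  x = 1: f ≡ 0 at y ∈ {2}; g ≡ 0 at y ∈ {2}; common: {2}.
  x = 2: f ≡ 0 at y ∈ {3}; g ≡ 0 at y ∈ ∅; common: ∅.
  x = 3: f ≡ 0 at y ∈ {4}; g ≡ 0 at y ∈ {2, 4}; common: {4}.
  x = 4: f ≡ 0 at y ∈ {0}; g ≡ 0 at y ∈ {3, 4}; common: ∅.
Collecting: common zeros = {(1, 2), (3, 4)}, so the count is 2.
Comparison with the Bézout bound: 2 ≤ 2 = deg(f)·deg(g), as expected for curves with no common component (the bound is attained).


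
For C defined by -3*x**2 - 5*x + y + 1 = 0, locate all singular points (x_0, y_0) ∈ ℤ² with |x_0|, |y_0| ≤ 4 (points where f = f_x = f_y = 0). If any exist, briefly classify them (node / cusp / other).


No singular points in the scanned grid; C is smooth there.

Compute partial derivatives:
  f_x = -6*x - 5.
  f_y = 1.
f_y = 1 is a nonzero constant, so f_y never vanishes: no point (x, y) can satisfy f = f_x = f_y = 0. In particular no (x, y) ∈ {−4, ..., 4}² is singular; the curve is smooth.


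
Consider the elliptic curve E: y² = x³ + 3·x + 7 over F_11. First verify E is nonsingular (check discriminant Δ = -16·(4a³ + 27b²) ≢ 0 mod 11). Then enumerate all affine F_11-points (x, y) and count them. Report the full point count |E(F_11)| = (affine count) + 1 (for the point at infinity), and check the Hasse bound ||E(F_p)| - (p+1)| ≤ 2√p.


Affine points = {(1, 0), (5, 2), (5, 9), (8, 2), (8, 9), (9, 2), (9, 9), (10, 5), (10, 6)}; affine count = 9; |E(F_11)| = 10.

Discriminant check: Δ ∝ 4a³ + 27b² = 4·3³ + 27·7² = 4·27 + 27·49 ≡ 1 (mod 11). Nonzero ⇒ E is nonsingular.
For each x ∈ F_11, compute rhs = x³ + 3·x + 7 mod 11, then count y ∈ F_11 with y² ≡ rhs.
  x = 0: rhs = 7, matching y values: none (0 points).
  x = 1: rhs = 0, matching y values: 0 (1 points).
  x = 2: rhs = 10, matching y values: none (0 points).
  x = 3: rhs = 10, matching y values: none (0 points).
  x = 4: rhs = 6, matching y values: none (0 points).
  x = 5: rhs = 4, matching y values: 2, 9 (2 points).
  x = 6: rhs = 10, matching y values: none (0 points).
  x = 7: rhs = 8, matching y values: none (0 points).
  x = 8: rhs = 4, matching y values: 2, 9 (2 points).
  x = 9: rhs = 4, matching y values: 2, 9 (2 points).
  x = 10: rhs = 3, matching y values: 5, 6 (2 points).
Total affine count: 9.
Full point count |E(F_11)| = 9 + 1 = 10.
Hasse bound: |10 − (11+1)| = |-2| = 2 ≤ 2√11 ≈ 6.6332 ✓.


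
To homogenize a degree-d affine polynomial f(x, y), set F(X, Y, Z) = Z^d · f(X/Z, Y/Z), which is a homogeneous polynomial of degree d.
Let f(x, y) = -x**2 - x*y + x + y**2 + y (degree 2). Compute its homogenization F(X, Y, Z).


F(X, Y, Z) = -X**2 - X*Y + X*Z + Y**2 + Y*Z

deg(f) = 2.
Substitute x = X/Z, y = Y/Z into f, then multiply by Z^2.
  monomial -1·x^2·y^0 ↦ -1·X^2·Y^0·Z^0.
  monomial -1·x^1·y^1 ↦ -1·X^1·Y^1·Z^0.
  monomial 1·x^1·y^0 ↦ 1·X^1·Y^0·Z^1.
  monomial 1·x^0·y^2 ↦ 1·X^0·Y^2·Z^0.
  monomial 1·x^0·y^1 ↦ 1·X^0·Y^1·Z^1.
Collecting: F(X, Y, Z) = -X**2 - X*Y + X*Z + Y**2 + Y*Z.


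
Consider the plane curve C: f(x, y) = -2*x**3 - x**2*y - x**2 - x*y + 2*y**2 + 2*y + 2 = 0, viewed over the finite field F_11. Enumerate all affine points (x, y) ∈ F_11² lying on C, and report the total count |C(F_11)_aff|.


Affine F_11-points: {(3, 7), (3, 9), (5, 5), (5, 9), (6, 4), (6, 5), (8, 5), (8, 8), (9, 2), (9, 9)}; count = 10.

For each of the 121 pairs (x, y) ∈ F_11², evaluate f(x, y) mod 11. Record the zeros.
  x = 0: [0↦2, 1↦6, 2↦3, 3↦4, 4↦9, 5↦7, 6↦9, 7↦4, 8↦3, 9↦6, 10↦2]  zeros at y ∈ ∅
  x = 1: [0↦10, 1↦1, 2↦7, 3↦6, 4↦9, 5↦5, 6↦5, 7↦9, 8↦6, 9↦7, 10↦1]  zeros at y ∈ ∅
  x = 2: [0↦4, 1↦2, 2↦4, 3↦10, 4↦9, 5↦1, 6↦8, 7↦8, 8↦1, 9↦9, 10↦10]  zeros at y ∈ ∅
  x = 3: [0↦5, 1↦8, 2↦4, 3↦4, 4↦8, 5↦5, 6↦6, 7↦0, 8↦9, 9↦0, 10↦6]  zeros at y ∈ {7, 9}
  x = 4: [0↦1, 1↦7, 2↦6, 3↦9, 4↦5, 5↦5, 6↦9, 7↦6, 8↦7, 9↦1, 10↦10]  zeros at y ∈ ∅
  x = 5: [0↦2, 1↦9, 2↦9, 3↦2, 4↦10, 5↦0, 6↦5, 7↦3, 8↦5, 9↦0, 10↦10]  zeros at y ∈ {5, 9}
  x = 6: [0↦7, 1↦2, 2↦1, 3↦4, 4↦0, 5↦0, 6↦4, 7↦1, 8↦2, 9↦7, 10↦5]  zeros at y ∈ {4, 5}
  x = 7: [0↦4, 1↦7, 2↦3, 3↦3, 4↦7, 5↦4, 6↦5, 7↦10, 8↦8, 9↦10, 10↦5]  zeros at y ∈ ∅
  x = 8: [0↦3, 1↦1, 2↦3, 3↦9, 4↦8, 5↦0, 6↦7, 7↦7, 8↦0, 9↦8, 10↦9]  zeros at y ∈ {5, 8}
  x = 9: [0↦3, 1↦5, 2↦0, 3↦10, 4↦2, 5↦9, 6↦9, 7↦2, 8↦10, 9↦0, 10↦5]  zeros at y ∈ {2, 9}
  x = 10: [0↦3, 1↦7, 2↦4, 3↦5, 4↦10, 5↦8, 6↦10, 7↦5, 8↦4, 9↦7, 10↦3]  zeros at y ∈ ∅
Collecting zeros: affine points = {(3, 7), (3, 9), (5, 5), (5, 9), (6, 4), (6, 5), (8, 5), (8, 8), (9, 2), (9, 9)}.
Total count |C(F_11)_aff| = 10.


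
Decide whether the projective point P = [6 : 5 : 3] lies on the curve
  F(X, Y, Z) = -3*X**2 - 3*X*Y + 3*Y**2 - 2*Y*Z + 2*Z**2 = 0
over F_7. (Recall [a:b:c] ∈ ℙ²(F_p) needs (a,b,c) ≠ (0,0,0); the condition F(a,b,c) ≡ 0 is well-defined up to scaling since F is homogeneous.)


F(6,5,3) ≡ 5 (mod 7); P is NOT on the curve.

Evaluate F(6, 5, 3) term-by-term (mod 7).
  -3*X**2 ↦ -3·36·1·1 = -108
  -3*X*Y ↦ -3·6·5·1 = -90
  3*Y**2 ↦ 3·1·25·1 = 75
  -2*Y*Z ↦ -2·1·5·3 = -30
  2*Z**2 ↦ 2·1·1·9 = 18
Sum: F(6, 5, 3) = (-108) + (-90) + (75) + (-30) + (18) = -135.
Reducing mod 7: -135 ≡ 5 (mod 7).
Since F(a, b, c) ≡ 5 ≠ 0 (mod 7), P does NOT lie on the curve.


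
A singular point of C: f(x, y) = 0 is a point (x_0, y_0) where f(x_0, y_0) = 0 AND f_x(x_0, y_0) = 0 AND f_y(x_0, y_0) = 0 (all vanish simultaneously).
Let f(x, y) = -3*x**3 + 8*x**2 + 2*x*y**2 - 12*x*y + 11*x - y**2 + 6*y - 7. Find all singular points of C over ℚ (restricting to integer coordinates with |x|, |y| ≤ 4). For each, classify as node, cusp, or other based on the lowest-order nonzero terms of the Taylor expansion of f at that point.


Singular points: {(1, 3)}; classification: node.

Compute partial derivatives:
  f_x = -9*x**2 + 16*x + 2*y**2 - 12*y + 11.
  f_y = 4*x*y - 12*x - 2*y + 6.
Scan x_0 ∈ {−4, ..., 4}. For each x_0, f_y(x_0, y) is a polynomial in y; find its integer roots y ∈ {−4, ..., 4}, then test f_x and f at those candidates.
  x = -4: f_y(-4, y) = 54 - 18*y; vanishes at y ∈ {3}. (-4, 3): f_x = -215 ≠ 0.
  x = -3: f_y(-3, y) = 42 - 14*y; vanishes at y ∈ {3}. (-3, 3): f_x = -136 ≠ 0.
  x = -2: f_y(-2, y) = 30 - 10*y; vanishes at y ∈ {3}. (-2, 3): f_x = -75 ≠ 0.
  x = -1: f_y(-1, y) = 18 - 6*y; vanishes at y ∈ {3}. (-1, 3): f_x = -32 ≠ 0.
  x = 0: f_y(0, y) = 6 - 2*y; vanishes at y ∈ {3}. (0, 3): f_x = -7 ≠ 0.
  x = 1: f_y(1, y) = 2*y - 6; vanishes at y ∈ {3}. (1, 3): f_x = 0, f = 0 — SINGULAR.
  x = 2: f_y(2, y) = 6*y - 18; vanishes at y ∈ {3}. (2, 3): f_x = -11 ≠ 0.
  x = 3: f_y(3, y) = 10*y - 30; vanishes at y ∈ {3}. (3, 3): f_x = -40 ≠ 0.
  x = 4: f_y(4, y) = 14*y - 42; vanishes at y ∈ {3}. (4, 3): f_x = -87 ≠ 0.
Only singular point on the grid: (1, 3).
Classify: substitute x = 1 + u, y = 3 + v and expand: f = -3*u**3 - u**2 + 2*u*v**2 + v**2.
No constant or linear terms (consistent with a singular point). Quadratic part: -u**2 + v**2. Cubic part: -3*u**3 + 2*u*v**2.
The quadratic part v**2 - u**2 = (v − u)(v + u) splits into two distinct linear factors, so there are two distinct tangent lines y − 3 = ±(x − 1) — this is a node (ordinary double point).
Classification: node.


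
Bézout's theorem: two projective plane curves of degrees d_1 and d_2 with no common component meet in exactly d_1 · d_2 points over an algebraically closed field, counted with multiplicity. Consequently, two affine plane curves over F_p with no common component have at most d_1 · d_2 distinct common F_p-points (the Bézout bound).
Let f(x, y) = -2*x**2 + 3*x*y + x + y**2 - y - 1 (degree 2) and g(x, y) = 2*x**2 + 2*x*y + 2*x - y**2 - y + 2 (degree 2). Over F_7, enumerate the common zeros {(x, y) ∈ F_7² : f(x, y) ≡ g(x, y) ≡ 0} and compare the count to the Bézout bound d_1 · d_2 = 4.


Common zeros: {(2, 0)}; count = 1; Bézout bound = 4.

deg(f) = 2, deg(g) = 2, so Bézout bound = 4.
Scan x ∈ F_7. For each x, list the y ∈ F_7 with f(x, y) ≡ 0 and those with g(x, y) ≡ 0 (mod 7); the common zeros in that column are the intersection.
  x = 0: f ≡ 0 at y ∈ ∅; g ≡ 0 at y ∈ {1, 5}; common: ∅.
  x = 1: f ≡ 0 at y ∈ ∅; g ≡ 0 at y ∈ {3, 5}; common: ∅.
  x = 2: f ≡ 0 at y ∈ {0, 2}; g ≡ 0 at y ∈ {0, 3}; common: {0}.
  x = 3: f ≡ 0 at y ∈ {1, 5}; g ≡ 0 at y ∈ ∅; common: ∅.
  x = 4: f ≡ 0 at y ∈ ∅; g ≡ 0 at y ∈ {0}; common: ∅.
  x = 5: f ≡ 0 at y ∈ {2, 5}; g ≡ 0 at y ∈ {1}; common: ∅.
  x = 6: f ≡ 0 at y ∈ {1, 3}; g ≡ 0 at y ∈ ∅; common: ∅.
Collecting: common zeros = {(2, 0)}, so the count is 1.
Comparison with the Bézout bound: 1 ≤ 4 = deg(f)·deg(g), as expected for curves with no common component (the affine F_7-count falls short of the bound because intersections may lie at infinity, over extension fields, or carry multiplicity).


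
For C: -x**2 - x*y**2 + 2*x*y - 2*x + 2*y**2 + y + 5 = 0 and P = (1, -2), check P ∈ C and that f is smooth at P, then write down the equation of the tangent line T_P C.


Tangent line at P: -12*x - y + 10 = 0.

Step 1: f(1, -2) = 0, so P lies on C.
Step 2: partial derivatives
  f_x(x, y) = -2*x - y**2 + 2*y - 2, f_y(x, y) = -2*x*y + 2*x + 4*y + 1.
  f_x(P) = -12, f_y(P) = -1 (gradient nonzero, so P is smooth).
Step 3: tangent line at P: -12·(x − 1) + -1·(y − -2) = 0.
Expanding: -12*x - y + 10 = 0.


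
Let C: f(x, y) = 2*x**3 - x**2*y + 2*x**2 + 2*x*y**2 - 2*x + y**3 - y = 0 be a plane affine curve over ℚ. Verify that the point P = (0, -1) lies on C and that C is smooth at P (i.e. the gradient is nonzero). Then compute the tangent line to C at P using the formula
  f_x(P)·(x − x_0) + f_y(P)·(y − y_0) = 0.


Tangent line at P: 2*y + 2 = 0.

Step 1: f(0, -1) = 0, so P lies on C.
Step 2: partial derivatives
  f_x(x, y) = 6*x**2 - 2*x*y + 4*x + 2*y**2 - 2, f_y(x, y) = -x**2 + 4*x*y + 3*y**2 - 1.
  f_x(P) = 0, f_y(P) = 2 (gradient nonzero, so P is smooth).
Step 3: tangent line at P: 0·(x − 0) + 2·(y − -1) = 0.
Expanding: 2*y + 2 = 0.


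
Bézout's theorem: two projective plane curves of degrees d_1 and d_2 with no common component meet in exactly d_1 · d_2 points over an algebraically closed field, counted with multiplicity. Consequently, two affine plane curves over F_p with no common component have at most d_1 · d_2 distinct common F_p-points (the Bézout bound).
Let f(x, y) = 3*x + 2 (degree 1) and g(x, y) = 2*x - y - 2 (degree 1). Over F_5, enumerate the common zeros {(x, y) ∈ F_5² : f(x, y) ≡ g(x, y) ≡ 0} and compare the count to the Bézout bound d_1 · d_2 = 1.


Common zeros: {(1, 0)}; count = 1; Bézout bound = 1.

deg(f) = 1, deg(g) = 1, so Bézout bound = 1.
Scan x ∈ F_5. For each x, list the y ∈ F_5 with f(x, y) ≡ 0 and those with g(x, y) ≡ 0 (mod 5); the common zeros in that column are the intersection.
  x = 0: f ≡ 0 at y ∈ ∅; g ≡ 0 at y ∈ {3}; common: ∅.
  x = 1: f ≡ 0 at y ∈ {0, 1, 2, 3, 4}; g ≡ 0 at y ∈ {0}; common: {0}.
  x = 2: f ≡ 0 at y ∈ ∅; g ≡ 0 at y ∈ {2}; common: ∅.
  x = 3: f ≡ 0 at y ∈ ∅; g ≡ 0 at y ∈ {4}; common: ∅.
  x = 4: f ≡ 0 at y ∈ ∅; g ≡ 0 at y ∈ {1}; common: ∅.
Collecting: common zeros = {(1, 0)}, so the count is 1.
Comparison with the Bézout bound: 1 ≤ 1 = deg(f)·deg(g), as expected for curves with no common component (the bound is attained).


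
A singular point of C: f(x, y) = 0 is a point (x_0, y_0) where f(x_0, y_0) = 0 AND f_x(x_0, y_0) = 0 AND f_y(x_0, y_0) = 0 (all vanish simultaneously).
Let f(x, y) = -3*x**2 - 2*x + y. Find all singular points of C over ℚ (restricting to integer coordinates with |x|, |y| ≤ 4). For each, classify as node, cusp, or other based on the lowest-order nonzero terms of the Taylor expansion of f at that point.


No singular points in the scanned grid; C is smooth there.

Compute partial derivatives:
  f_x = -6*x - 2.
  f_y = 1.
f_y = 1 is a nonzero constant, so f_y never vanishes: no point (x, y) can satisfy f = f_x = f_y = 0. In particular no (x, y) ∈ {−4, ..., 4}² is singular; the curve is smooth.


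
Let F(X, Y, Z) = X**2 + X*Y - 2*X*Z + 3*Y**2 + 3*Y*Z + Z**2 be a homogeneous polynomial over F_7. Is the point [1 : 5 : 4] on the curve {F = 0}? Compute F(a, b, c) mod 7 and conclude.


F(1,5,4) ≡ 2 (mod 7); P is NOT on the curve.

Evaluate F(1, 5, 4) term-by-term (mod 7).
  X**2 ↦ 1·1·1·1 = 1
  X*Y ↦ 1·1·5·1 = 5
  -2*X*Z ↦ -2·1·1·4 = -8
  3*Y**2 ↦ 3·1·25·1 = 75
  3*Y*Z ↦ 3·1·5·4 = 60
  Z**2 ↦ 1·1·1·16 = 16
Sum: F(1, 5, 4) = (1) + (5) + (-8) + (75) + (60) + (16) = 149.
Reducing mod 7: 149 ≡ 2 (mod 7).
Since F(a, b, c) ≡ 2 ≠ 0 (mod 7), P does NOT lie on the curve.


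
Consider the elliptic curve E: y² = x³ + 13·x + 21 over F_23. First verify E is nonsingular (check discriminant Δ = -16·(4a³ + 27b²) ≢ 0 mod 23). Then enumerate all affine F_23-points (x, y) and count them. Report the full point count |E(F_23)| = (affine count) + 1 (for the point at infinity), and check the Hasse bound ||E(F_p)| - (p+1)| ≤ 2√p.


Affine points = {(1, 9), (1, 14), (2, 3), (2, 20), (3, 8), (3, 15), (5, 2), (5, 21), (6, 4), (6, 19), (7, 8), (7, 15), (8, 4), (8, 19), (9, 4), (9, 19), (10, 1), (10, 22), (11, 0), (13, 8), (13, 15), (14, 7), (14, 16), (15, 7), (15, 16), (16, 1), (16, 22), (17, 7), (17, 16), (20, 1), (20, 22)}; affine count = 31; |E(F_23)| = 32.

Discriminant check: Δ ∝ 4a³ + 27b² = 4·13³ + 27·21² = 4·2197 + 27·441 ≡ 18 (mod 23). Nonzero ⇒ E is nonsingular.
For each x ∈ F_23, compute rhs = x³ + 13·x + 21 mod 23, then count y ∈ F_23 with y² ≡ rhs.
  x = 0: rhs = 21, matching y values: none (0 points).
  x = 1: rhs = 12, matching y values: 9, 14 (2 points).
  x = 2: rhs = 9, matching y values: 3, 20 (2 points).
  x = 3: rhs = 18, matching y values: 8, 15 (2 points).
  x = 4: rhs = 22, matching y values: none (0 points).
  x = 5: rhs = 4, matching y values: 2, 21 (2 points).
  x = 6: rhs = 16, matching y values: 4, 19 (2 points).
  x = 7: rhs = 18, matching y values: 8, 15 (2 points).
  x = 8: rhs = 16, matching y values: 4, 19 (2 points).
  x = 9: rhs = 16, matching y values: 4, 19 (2 points).
  x = 10: rhs = 1, matching y values: 1, 22 (2 points).
  x = 11: rhs = 0, matching y values: 0 (1 points).
  x = 12: rhs = 19, matching y values: none (0 points).
  x = 13: rhs = 18, matching y values: 8, 15 (2 points).
  x = 14: rhs = 3, matching y values: 7, 16 (2 points).
  x = 15: rhs = 3, matching y values: 7, 16 (2 points).
  x = 16: rhs = 1, matching y values: 1, 22 (2 points).
  x = 17: rhs = 3, matching y values: 7, 16 (2 points).
  x = 18: rhs = 15, matching y values: none (0 points).
  x = 19: rhs = 20, matching y values: none (0 points).
  x = 20: rhs = 1, matching y values: 1, 22 (2 points).
  x = 21: rhs = 10, matching y values: none (0 points).
  x = 22: rhs = 7, matching y values: none (0 points).
Total affine count: 31.
Full point count |E(F_23)| = 31 + 1 = 32.
Hasse bound: |32 − (23+1)| = |8| = 8 ≤ 2√23 ≈ 9.5917 ✓.


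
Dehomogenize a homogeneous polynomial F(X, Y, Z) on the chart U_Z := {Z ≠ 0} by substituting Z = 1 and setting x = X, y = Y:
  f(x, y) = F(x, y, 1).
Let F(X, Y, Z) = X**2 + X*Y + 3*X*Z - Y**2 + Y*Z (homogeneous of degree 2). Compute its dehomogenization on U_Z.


f(x, y) = x**2 + x*y + 3*x - y**2 + y

On U_Z we set Z = 1. Each monomial c·X^i·Y^j·Z^k in F becomes c·x^i·y^j·1^k = c·x^i·y^j.
Substituting Z = 1: F(X, Y, 1) = x**2 + x*y + 3*x - y**2 + y.
Note: deg(f) ≤ deg(F) = 2; strict inequality happens when F is divisible by Z (lost terms).


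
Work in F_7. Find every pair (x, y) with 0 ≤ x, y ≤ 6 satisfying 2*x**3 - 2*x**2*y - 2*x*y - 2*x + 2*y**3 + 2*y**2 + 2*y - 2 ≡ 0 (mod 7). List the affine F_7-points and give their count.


Affine F_7-points: {(0, 5), (1, 1), (1, 6), (2, 2), (3, 1), (4, 1), (4, 4), (5, 0), (6, 5)}; count = 9.

For each of the 49 pairs (x, y) ∈ F_7², evaluate f(x, y) mod 7. Record the zeros.
  x = 0: [0↦5, 1↦4, 2↦5, 3↦6, 4↦5, 5↦0, 6↦3]  zeros at y ∈ {5}
  x = 1: [0↦5, 1↦0, 2↦4, 3↦1, 4↦3, 5↦1, 6↦0]  zeros at y ∈ {1, 6}
  x = 2: [0↦3, 1↦4, 2↦0, 3↦3, 4↦4, 5↦1, 6↦6]  zeros at y ∈ {2}
  x = 3: [0↦4, 1↦0, 2↦5, 3↦3, 4↦6, 5↦5, 6↦5]  zeros at y ∈ {1}
  x = 4: [0↦6, 1↦0, 2↦3, 3↦6, 4↦0, 5↦4, 6↦2]  zeros at y ∈ {1, 4}
  x = 5: [0↦0, 1↦2, 2↦6, 3↦3, 4↦5, 5↦3, 6↦2]  zeros at y ∈ {0}
  x = 6: [0↦5, 1↦4, 2↦5, 3↦6, 4↦5, 5↦0, 6↦3]  zeros at y ∈ {5}
Collecting zeros: affine points = {(0, 5), (1, 1), (1, 6), (2, 2), (3, 1), (4, 1), (4, 4), (5, 0), (6, 5)}.
Total count |C(F_7)_aff| = 9.


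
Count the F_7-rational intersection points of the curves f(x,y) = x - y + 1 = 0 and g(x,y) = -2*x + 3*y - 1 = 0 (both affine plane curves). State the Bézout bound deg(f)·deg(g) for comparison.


Common zeros: {(5, 6)}; count = 1; Bézout bound = 1.

deg(f) = 1, deg(g) = 1, so Bézout bound = 1.
Scan x ∈ F_7. For each x, list the y ∈ F_7 with f(x, y) ≡ 0 and those with g(x, y) ≡ 0 (mod 7); the common zeros in that column are the intersection.
  x = 0: f ≡ 0 at y ∈ {1}; g ≡ 0 at y ∈ {5}; common: ∅.
  x = 1: f ≡ 0 at y ∈ {2}; g ≡ 0 at y ∈ {1}; common: ∅.
  x = 2: f ≡ 0 at y ∈ {3}; g ≡ 0 at y ∈ {4}; common: ∅.
  x = 3: f ≡ 0 at y ∈ {4}; g ≡ 0 at y ∈ {0}; common: ∅.
  x = 4: f ≡ 0 at y ∈ {5}; g ≡ 0 at y ∈ {3}; common: ∅.
  x = 5: f ≡ 0 at y ∈ {6}; g ≡ 0 at y ∈ {6}; common: {6}.
  x = 6: f ≡ 0 at y ∈ {0}; g ≡ 0 at y ∈ {2}; common: ∅.
Collecting: common zeros = {(5, 6)}, so the count is 1.
Comparison with the Bézout bound: 1 ≤ 1 = deg(f)·deg(g), as expected for curves with no common component (the bound is attained).


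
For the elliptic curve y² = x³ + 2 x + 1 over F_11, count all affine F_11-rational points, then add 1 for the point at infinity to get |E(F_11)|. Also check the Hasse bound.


Affine points = {(0, 1), (0, 10), (1, 2), (1, 9), (3, 1), (3, 10), (5, 2), (5, 9), (6, 3), (6, 8), (8, 1), (8, 10), (9, 0), (10, 3), (10, 8)}; affine count = 15; |E(F_11)| = 16.

Discriminant check: Δ ∝ 4a³ + 27b² = 4·2³ + 27·1² = 4·8 + 27·1 ≡ 4 (mod 11). Nonzero ⇒ E is nonsingular.
For each x ∈ F_11, compute rhs = x³ + 2·x + 1 mod 11, then count y ∈ F_11 with y² ≡ rhs.
  x = 0: rhs = 1, matching y values: 1, 10 (2 points).
  x = 1: rhs = 4, matching y values: 2, 9 (2 points).
  x = 2: rhs = 2, matching y values: none (0 points).
  x = 3: rhs = 1, matching y values: 1, 10 (2 points).
  x = 4: rhs = 7, matching y values: none (0 points).
  x = 5: rhs = 4, matching y values: 2, 9 (2 points).
  x = 6: rhs = 9, matching y values: 3, 8 (2 points).
  x = 7: rhs = 6, matching y values: none (0 points).
  x = 8: rhs = 1, matching y values: 1, 10 (2 points).
  x = 9: rhs = 0, matching y values: 0 (1 points).
  x = 10: rhs = 9, matching y values: 3, 8 (2 points).
Total affine count: 15.
Full point count |E(F_11)| = 15 + 1 = 16.
Hasse bound: |16 − (11+1)| = |4| = 4 ≤ 2√11 ≈ 6.6332 ✓.


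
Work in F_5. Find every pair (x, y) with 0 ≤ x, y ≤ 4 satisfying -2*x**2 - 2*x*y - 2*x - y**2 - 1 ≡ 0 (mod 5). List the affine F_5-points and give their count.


Affine F_5-points: {(0, 2), (0, 3), (1, 0), (1, 3), (2, 2), (2, 4), (3, 0), (3, 4), (4, 1)}; count = 9.

For each of the 25 pairs (x, y) ∈ F_5², evaluate f(x, y) mod 5. Record the zeros.
  x = 0: [0↦4, 1↦3, 2↦0, 3↦0, 4↦3]  zeros at y ∈ {2, 3}
  x = 1: [0↦0, 1↦2, 2↦2, 3↦0, 4↦1]  zeros at y ∈ {0, 3}
  x = 2: [0↦2, 1↦2, 2↦0, 3↦1, 4↦0]  zeros at y ∈ {2, 4}
  x = 3: [0↦0, 1↦3, 2↦4, 3↦3, 4↦0]  zeros at y ∈ {0, 4}
  x = 4: [0↦4, 1↦0, 2↦4, 3↦1, 4↦1]  zeros at y ∈ {1}
Collecting zeros: affine points = {(0, 2), (0, 3), (1, 0), (1, 3), (2, 2), (2, 4), (3, 0), (3, 4), (4, 1)}.
Total count |C(F_5)_aff| = 9.


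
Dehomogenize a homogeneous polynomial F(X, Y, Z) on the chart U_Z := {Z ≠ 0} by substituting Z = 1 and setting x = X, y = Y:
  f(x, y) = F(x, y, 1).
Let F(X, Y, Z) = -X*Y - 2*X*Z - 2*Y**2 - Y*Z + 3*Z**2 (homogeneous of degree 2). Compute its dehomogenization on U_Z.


f(x, y) = -x*y - 2*x - 2*y**2 - y + 3

On U_Z we set Z = 1. Each monomial c·X^i·Y^j·Z^k in F becomes c·x^i·y^j·1^k = c·x^i·y^j.
Substituting Z = 1: F(X, Y, 1) = -x*y - 2*x - 2*y**2 - y + 3.
Note: deg(f) ≤ deg(F) = 2; strict inequality happens when F is divisible by Z (lost terms).


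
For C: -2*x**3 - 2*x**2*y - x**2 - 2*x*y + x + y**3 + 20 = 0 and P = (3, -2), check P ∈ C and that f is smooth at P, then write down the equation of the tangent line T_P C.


Tangent line at P: -31*x - 12*y + 69 = 0.

Step 1: f(3, -2) = 0, so P lies on C.
Step 2: partial derivatives
  f_x(x, y) = -6*x**2 - 4*x*y - 2*x - 2*y + 1, f_y(x, y) = -2*x**2 - 2*x + 3*y**2.
  f_x(P) = -31, f_y(P) = -12 (gradient nonzero, so P is smooth).
Step 3: tangent line at P: -31·(x − 3) + -12·(y − -2) = 0.
Expanding: -31*x - 12*y + 69 = 0.


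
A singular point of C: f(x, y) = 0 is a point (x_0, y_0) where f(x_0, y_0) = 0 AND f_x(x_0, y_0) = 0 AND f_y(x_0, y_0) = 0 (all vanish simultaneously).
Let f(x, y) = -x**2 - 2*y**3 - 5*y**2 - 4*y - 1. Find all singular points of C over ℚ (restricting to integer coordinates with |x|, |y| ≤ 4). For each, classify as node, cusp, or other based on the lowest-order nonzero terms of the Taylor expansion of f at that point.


Singular points: {(0, -1)}; classification: node.

Compute partial derivatives:
  f_x = -2*x.
  f_y = -6*y**2 - 10*y - 4.
Scan x_0 ∈ {−4, ..., 4}. For each x_0, f_y(x_0, y) is a polynomial in y; find its integer roots y ∈ {−4, ..., 4}, then test f_x and f at those candidates.
  x = -4: f_y(-4, y) = -6*y**2 - 10*y - 4; vanishes at y ∈ {-1}. (-4, -1): f_x = 8 ≠ 0.
  x = -3: f_y(-3, y) = -6*y**2 - 10*y - 4; vanishes at y ∈ {-1}. (-3, -1): f_x = 6 ≠ 0.
  x = -2: f_y(-2, y) = -6*y**2 - 10*y - 4; vanishes at y ∈ {-1}. (-2, -1): f_x = 4 ≠ 0.
  x = -1: f_y(-1, y) = -6*y**2 - 10*y - 4; vanishes at y ∈ {-1}. (-1, -1): f_x = 2 ≠ 0.
  x = 0: f_y(0, y) = -6*y**2 - 10*y - 4; vanishes at y ∈ {-1}. (0, -1): f_x = 0, f = 0 — SINGULAR.
  x = 1: f_y(1, y) = -6*y**2 - 10*y - 4; vanishes at y ∈ {-1}. (1, -1): f_x = -2 ≠ 0.
  x = 2: f_y(2, y) = -6*y**2 - 10*y - 4; vanishes at y ∈ {-1}. (2, -1): f_x = -4 ≠ 0.
  x = 3: f_y(3, y) = -6*y**2 - 10*y - 4; vanishes at y ∈ {-1}. (3, -1): f_x = -6 ≠ 0.
  x = 4: f_y(4, y) = -6*y**2 - 10*y - 4; vanishes at y ∈ {-1}. (4, -1): f_x = -8 ≠ 0.
Only singular point on the grid: (0, -1).
Classify: substitute x = 0 + u, y = -1 + v and expand: f = -u**2 - 2*v**3 + v**2.
No constant or linear terms (consistent with a singular point). Quadratic part: -u**2 + v**2. Cubic part: -2*v**3.
The quadratic part v**2 - u**2 = (v − u)(v + u) splits into two distinct linear factors, so there are two distinct tangent lines y − -1 = ±(x − 0) — this is a node (ordinary double point).
Classification: node.


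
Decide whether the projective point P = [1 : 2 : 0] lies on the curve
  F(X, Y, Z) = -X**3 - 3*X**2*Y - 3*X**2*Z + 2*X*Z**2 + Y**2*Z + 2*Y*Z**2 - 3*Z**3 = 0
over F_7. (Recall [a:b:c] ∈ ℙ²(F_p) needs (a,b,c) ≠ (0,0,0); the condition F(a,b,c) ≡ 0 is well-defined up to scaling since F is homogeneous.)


F(1,2,0) ≡ 0 (mod 7); P is on the curve.

Evaluate F(1, 2, 0) term-by-term (mod 7).
  -X**3 ↦ -1·1·1·1 = -1
  -3*X**2*Y ↦ -3·1·2·1 = -6
  -3*X**2*Z ↦ -3·1·1·0 = 0
  2*X*Z**2 ↦ 2·1·1·0 = 0
  Y**2*Z ↦ 1·1·4·0 = 0
  2*Y*Z**2 ↦ 2·1·2·0 = 0
  -3*Z**3 ↦ -3·1·1·0 = 0
Sum: F(1, 2, 0) = (-1) + (-6) + (0) + (0) + (0) + (0) + (0) = -7.
Reducing mod 7: -7 ≡ 0 (mod 7).
Since F(a, b, c) ≡ 0 (mod 7), P lies on the curve.


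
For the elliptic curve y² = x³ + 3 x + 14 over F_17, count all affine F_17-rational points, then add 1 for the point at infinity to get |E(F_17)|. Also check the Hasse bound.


Affine points = {(1, 1), (1, 16), (3, 4), (3, 13), (5, 1), (5, 16), (7, 2), (7, 15), (11, 1), (11, 16), (15, 0)}; affine count = 11; |E(F_17)| = 12.

Discriminant check: Δ ∝ 4a³ + 27b² = 4·3³ + 27·14² = 4·27 + 27·196 ≡ 11 (mod 17). Nonzero ⇒ E is nonsingular.
For each x ∈ F_17, compute rhs = x³ + 3·x + 14 mod 17, then count y ∈ F_17 with y² ≡ rhs.
  x = 0: rhs = 14, matching y values: none (0 points).
  x = 1: rhs = 1, matching y values: 1, 16 (2 points).
  x = 2: rhs = 11, matching y values: none (0 points).
  x = 3: rhs = 16, matching y values: 4, 13 (2 points).
  x = 4: rhs = 5, matching y values: none (0 points).
  x = 5: rhs = 1, matching y values: 1, 16 (2 points).
  x = 6: rhs = 10, matching y values: none (0 points).
  x = 7: rhs = 4, matching y values: 2, 15 (2 points).
  x = 8: rhs = 6, matching y values: none (0 points).
  x = 9: rhs = 5, matching y values: none (0 points).
  x = 10: rhs = 7, matching y values: none (0 points).
  x = 11: rhs = 1, matching y values: 1, 16 (2 points).
  x = 12: rhs = 10, matching y values: none (0 points).
  x = 13: rhs = 6, matching y values: none (0 points).
  x = 14: rhs = 12, matching y values: none (0 points).
  x = 15: rhs = 0, matching y values: 0 (1 points).
  x = 16: rhs = 10, matching y values: none (0 points).
Total affine count: 11.
Full point count |E(F_17)| = 11 + 1 = 12.
Hasse bound: |12 − (17+1)| = |-6| = 6 ≤ 2√17 ≈ 8.2462 ✓.


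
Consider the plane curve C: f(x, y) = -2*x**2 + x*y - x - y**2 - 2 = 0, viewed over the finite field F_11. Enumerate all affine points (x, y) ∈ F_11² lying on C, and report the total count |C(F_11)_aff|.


Affine F_11-points: {(0, 3), (0, 8), (1, 3), (1, 9), (2, 1), (3, 5), (3, 9), (9, 1), (9, 8), (10, 5)}; count = 10.

For each of the 121 pairs (x, y) ∈ F_11², evaluate f(x, y) mod 11. Record the zeros.
  x = 0: [0↦9, 1↦8, 2↦5, 3↦0, 4↦4, 5↦6, 6↦6, 7↦4, 8↦0, 9↦5, 10↦8]  zeros at y ∈ {3, 8}
  x = 1: [0↦6, 1↦6, 2↦4, 3↦0, 4↦5, 5↦8, 6↦9, 7↦8, 8↦5, 9↦0, 10↦4]  zeros at y ∈ {3, 9}
  x = 2: [0↦10, 1↦0, 2↦10, 3↦7, 4↦2, 5↦6, 6↦8, 7↦8, 8↦6, 9↦2, 10↦7]  zeros at y ∈ {1}
  x = 3: [0↦10, 1↦1, 2↦1, 3↦10, 4↦6, 5↦0, 6↦3, 7↦4, 8↦3, 9↦0, 10↦6]  zeros at y ∈ {5, 9}
  x = 4: [0↦6, 1↦9, 2↦10, 3↦9, 4↦6, 5↦1, 6↦5, 7↦7, 8↦7, 9↦5, 10↦1]  zeros at y ∈ ∅
  x = 5: [0↦9, 1↦2, 2↦4, 3↦4, 4↦2, 5↦9, 6↦3, 7↦6, 8↦7, 9↦6, 10↦3]  zeros at y ∈ ∅
  x = 6: [0↦8, 1↦2, 2↦5, 3↦6, 4↦5, 5↦2, 6↦8, 7↦1, 8↦3, 9↦3, 10↦1]  zeros at y ∈ ∅
  x = 7: [0↦3, 1↦9, 2↦2, 3↦4, 4↦4, 5↦2, 6↦9, 7↦3, 8↦6, 9↦7, 10↦6]  zeros at y ∈ ∅
  x = 8: [0↦5, 1↦1, 2↦6, 3↦9, 4↦10, 5↦9, 6↦6, 7↦1, 8↦5, 9↦7, 10↦7]  zeros at y ∈ ∅
  x = 9: [0↦3, 1↦0, 2↦6, 3↦10, 4↦1, 5↦1, 6↦10, 7↦6, 8↦0, 9↦3, 10↦4]  zeros at y ∈ {1, 8}
  x = 10: [0↦8, 1↦6, 2↦2, 3↦7, 4↦10, 5↦0, 6↦10, 7↦7, 8↦2, 9↦6, 10↦8]  zeros at y ∈ {5}
Collecting zeros: affine points = {(0, 3), (0, 8), (1, 3), (1, 9), (2, 1), (3, 5), (3, 9), (9, 1), (9, 8), (10, 5)}.
Total count |C(F_11)_aff| = 10.


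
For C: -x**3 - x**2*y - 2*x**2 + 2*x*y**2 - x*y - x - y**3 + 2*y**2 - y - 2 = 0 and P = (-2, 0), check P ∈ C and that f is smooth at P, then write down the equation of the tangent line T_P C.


Tangent line at P: -5*x - 3*y - 10 = 0.

Step 1: f(-2, 0) = 0, so P lies on C.
Step 2: partial derivatives
  f_x(x, y) = -3*x**2 - 2*x*y - 4*x + 2*y**2 - y - 1, f_y(x, y) = -x**2 + 4*x*y - x - 3*y**2 + 4*y - 1.
  f_x(P) = -5, f_y(P) = -3 (gradient nonzero, so P is smooth).
Step 3: tangent line at P: -5·(x − -2) + -3·(y − 0) = 0.
Expanding: -5*x - 3*y - 10 = 0.


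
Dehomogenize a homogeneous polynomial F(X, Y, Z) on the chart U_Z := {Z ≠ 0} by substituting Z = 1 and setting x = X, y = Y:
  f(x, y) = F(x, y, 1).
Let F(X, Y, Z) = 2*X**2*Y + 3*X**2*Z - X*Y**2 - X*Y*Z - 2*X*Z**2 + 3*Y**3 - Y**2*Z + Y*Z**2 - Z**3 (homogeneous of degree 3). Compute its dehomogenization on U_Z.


f(x, y) = 2*x**2*y + 3*x**2 - x*y**2 - x*y - 2*x + 3*y**3 - y**2 + y - 1

On U_Z we set Z = 1. Each monomial c·X^i·Y^j·Z^k in F becomes c·x^i·y^j·1^k = c·x^i·y^j.
Substituting Z = 1: F(X, Y, 1) = 2*x**2*y + 3*x**2 - x*y**2 - x*y - 2*x + 3*y**3 - y**2 + y - 1.
Note: deg(f) ≤ deg(F) = 3; strict inequality happens when F is divisible by Z (lost terms).


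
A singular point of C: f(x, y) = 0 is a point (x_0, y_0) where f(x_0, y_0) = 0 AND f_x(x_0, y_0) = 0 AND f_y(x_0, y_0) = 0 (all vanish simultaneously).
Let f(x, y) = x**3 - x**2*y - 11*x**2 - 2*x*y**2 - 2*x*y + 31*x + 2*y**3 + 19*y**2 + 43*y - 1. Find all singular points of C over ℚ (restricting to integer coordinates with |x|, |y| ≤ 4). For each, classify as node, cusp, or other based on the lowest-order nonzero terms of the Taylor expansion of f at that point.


Singular points: {(3, -2)}; classification: cusp.

Compute partial derivatives:
  f_x = 3*x**2 - 2*x*y - 22*x - 2*y**2 - 2*y + 31.
  f_y = -x**2 - 4*x*y - 2*x + 6*y**2 + 38*y + 43.
Scan x_0 ∈ {−4, ..., 4}. For each x_0, f_y(x_0, y) is a polynomial in y; find its integer roots y ∈ {−4, ..., 4}, then test f_x and f at those candidates.
  x = -4: f_y(-4, y) = 6*y**2 + 54*y + 35; no integer root y with |y| ≤ 4.
  x = -3: f_y(-3, y) = 6*y**2 + 50*y + 40; no integer root y with |y| ≤ 4.
  x = -2: f_y(-2, y) = 6*y**2 + 46*y + 43; no integer root y with |y| ≤ 4.
  x = -1: f_y(-1, y) = 6*y**2 + 42*y + 44; no integer root y with |y| ≤ 4.
  x = 0: f_y(0, y) = 6*y**2 + 38*y + 43; no integer root y with |y| ≤ 4.
  x = 1: f_y(1, y) = 6*y**2 + 34*y + 40; vanishes at y ∈ {-4}. (1, -4): f_x = -4 ≠ 0.
  x = 2: f_y(2, y) = 6*y**2 + 30*y + 35; no integer root y with |y| ≤ 4.
  x = 3: f_y(3, y) = 6*y**2 + 26*y + 28; vanishes at y ∈ {-2}. (3, -2): f_x = 0, f = 0 — SINGULAR.
  x = 4: f_y(4, y) = 6*y**2 + 22*y + 19; no integer root y with |y| ≤ 4.
Only singular point on the grid: (3, -2).
Classify: substitute x = 3 + u, y = -2 + v and expand: f = u**3 - u**2*v - 2*u*v**2 + 2*v**3 + v**2.
No constant or linear terms (consistent with a singular point). Quadratic part: v**2. Cubic part: u**3 - u**2*v - 2*u*v**2 + 2*v**3.
The quadratic part v**2 is a perfect square, so there is a single (double) tangent line v = 0, i.e. y = -2. Restricting the cubic part to that line (v = 0) leaves u**3 ≠ 0, so f is not divisible by v and the branch is v² ≈ -u**3 to lowest order — this is a cusp.
Classification: cusp.


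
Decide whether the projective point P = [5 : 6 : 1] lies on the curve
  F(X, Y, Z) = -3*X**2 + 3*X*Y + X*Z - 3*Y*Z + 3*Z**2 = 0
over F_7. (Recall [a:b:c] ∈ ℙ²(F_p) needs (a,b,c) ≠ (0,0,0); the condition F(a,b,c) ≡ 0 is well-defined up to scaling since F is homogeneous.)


F(5,6,1) ≡ 5 (mod 7); P is NOT on the curve.

Evaluate F(5, 6, 1) term-by-term (mod 7).
  -3*X**2 ↦ -3·25·1·1 = -75
  3*X*Y ↦ 3·5·6·1 = 90
  X*Z ↦ 1·5·1·1 = 5
  -3*Y*Z ↦ -3·1·6·1 = -18
  3*Z**2 ↦ 3·1·1·1 = 3
Sum: F(5, 6, 1) = (-75) + (90) + (5) + (-18) + (3) = 5.
Reducing mod 7: 5 ≡ 5 (mod 7).
Since F(a, b, c) ≡ 5 ≠ 0 (mod 7), P does NOT lie on the curve.
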